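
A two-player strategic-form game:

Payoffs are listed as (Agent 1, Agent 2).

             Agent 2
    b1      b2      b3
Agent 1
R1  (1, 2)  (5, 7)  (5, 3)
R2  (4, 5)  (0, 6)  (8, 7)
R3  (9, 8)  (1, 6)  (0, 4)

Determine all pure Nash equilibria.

Pure-strategy Nash equilibria: (R1, b2); (R2, b3); (R3, b1)

(R1, b1): Agent 1 can switch to R2 (1 → 4). Not NE.
(R1, b2): Agent 1 gets 5, best alternative 1; Agent 2 gets 7, best alternative 3. No profitable deviation — NE.
(R1, b3): Agent 1 can switch to R2 (5 → 8). Not NE.
(R2, b1): Agent 1 can switch to R3 (4 → 9). Not NE.
(R2, b2): Agent 1 can switch to R1 (0 → 5). Not NE.
(R2, b3): Agent 1 gets 8, best alternative 5; Agent 2 gets 7, best alternative 6. No profitable deviation — NE.
(R3, b1): Agent 1 gets 9, best alternative 4; Agent 2 gets 8, best alternative 6. No profitable deviation — NE.
(R3, b2): Agent 1 can switch to R1 (1 → 5). Not NE.
(R3, b3): Agent 1 can switch to R1 (0 → 5). Not NE.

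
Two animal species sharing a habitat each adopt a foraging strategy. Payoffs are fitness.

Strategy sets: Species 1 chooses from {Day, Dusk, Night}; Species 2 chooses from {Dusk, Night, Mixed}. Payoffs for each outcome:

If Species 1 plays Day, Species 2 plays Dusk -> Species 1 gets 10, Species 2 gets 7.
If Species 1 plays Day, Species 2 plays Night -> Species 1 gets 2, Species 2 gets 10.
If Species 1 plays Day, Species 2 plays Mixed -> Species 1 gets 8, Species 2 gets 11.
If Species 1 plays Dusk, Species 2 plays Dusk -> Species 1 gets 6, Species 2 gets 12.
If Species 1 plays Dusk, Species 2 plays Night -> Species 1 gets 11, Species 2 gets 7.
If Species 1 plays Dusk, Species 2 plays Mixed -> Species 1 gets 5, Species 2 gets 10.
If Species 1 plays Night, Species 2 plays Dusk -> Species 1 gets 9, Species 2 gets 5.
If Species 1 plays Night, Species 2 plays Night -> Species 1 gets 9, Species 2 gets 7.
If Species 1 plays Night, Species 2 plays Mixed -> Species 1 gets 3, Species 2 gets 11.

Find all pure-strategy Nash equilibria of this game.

(Day, Mixed)

Check each profile: it is a Nash equilibrium iff no player can strictly gain by switching unilaterally.
(Day, Dusk): Species 2 can switch to Night (7 → 10). Not NE.
(Day, Night): Species 1 can switch to Dusk (2 → 11). Not NE.
(Day, Mixed): Species 1 gets 8, best alternative 5; Species 2 gets 11, best alternative 10. No profitable deviation — NE.
(Dusk, Dusk): Species 1 can switch to Day (6 → 10). Not NE.
(Dusk, Night): Species 2 can switch to Dusk (7 → 12). Not NE.
(Dusk, Mixed): Species 1 can switch to Day (5 → 8). Not NE.
(Night, Dusk): Species 1 can switch to Day (9 → 10). Not NE.
(The remaining 2 profiles each have a profitable deviation by the same check.)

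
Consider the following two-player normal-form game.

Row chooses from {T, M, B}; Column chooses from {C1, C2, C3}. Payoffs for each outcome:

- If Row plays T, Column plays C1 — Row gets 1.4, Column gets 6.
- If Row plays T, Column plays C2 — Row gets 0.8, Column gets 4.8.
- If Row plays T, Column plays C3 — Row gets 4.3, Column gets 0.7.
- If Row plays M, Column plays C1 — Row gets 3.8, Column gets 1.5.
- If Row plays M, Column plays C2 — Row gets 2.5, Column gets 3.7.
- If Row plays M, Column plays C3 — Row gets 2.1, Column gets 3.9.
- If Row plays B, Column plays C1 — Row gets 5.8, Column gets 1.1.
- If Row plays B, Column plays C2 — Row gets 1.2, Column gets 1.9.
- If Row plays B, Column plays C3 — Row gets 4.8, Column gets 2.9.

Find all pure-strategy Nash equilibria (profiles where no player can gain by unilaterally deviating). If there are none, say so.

Row against C1: payoffs 1.4, 3.8, 5.8 → best response B.
Row against C2: payoffs 0.8, 2.5, 1.2 → best response M.
Row against C3: payoffs 4.3, 2.1, 4.8 → best response B.
Column against T: payoffs 6, 4.8, 0.7 → best response C1.
Column against M: payoffs 1.5, 3.7, 3.9 → best response C3.
Column against B: payoffs 1.1, 1.9, 2.9 → best response C3.
Mutual best responses: (B, C3).

(B, C3)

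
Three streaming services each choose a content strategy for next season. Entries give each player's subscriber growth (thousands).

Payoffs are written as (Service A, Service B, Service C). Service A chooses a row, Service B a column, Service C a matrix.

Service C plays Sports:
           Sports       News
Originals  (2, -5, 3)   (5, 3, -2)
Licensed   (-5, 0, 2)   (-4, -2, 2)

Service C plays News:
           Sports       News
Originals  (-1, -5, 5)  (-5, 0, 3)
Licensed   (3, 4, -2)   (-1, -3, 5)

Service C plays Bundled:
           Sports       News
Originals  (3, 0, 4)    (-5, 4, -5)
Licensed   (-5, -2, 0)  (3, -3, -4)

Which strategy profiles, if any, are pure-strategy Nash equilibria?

For each player, find the best response to each opponent profile; mutual best responses are the pure NE.
Service A against (Sports, Sports): payoffs 2, -5 → best response Originals.
Service A against (Sports, News): payoffs -1, 3 → best response Licensed.
Service A against (Sports, Bundled): payoffs 3, -5 → best response Originals.
Service A against (News, Sports): payoffs 5, -4 → best response Originals.
Service A against (News, News): payoffs -5, -1 → best response Licensed.
Service A against (News, Bundled): payoffs -5, 3 → best response Licensed.
Service B against (Originals, Sports): payoffs -5, 3 → best response News.
Service B against (Originals, News): payoffs -5, 0 → best response News.
Service B against (Originals, Bundled): payoffs 0, 4 → best response News.
Service B against (Licensed, Sports): payoffs 0, -2 → best response Sports.
Service B against (Licensed, News): payoffs 4, -3 → best response Sports.
Service B against (Licensed, Bundled): payoffs -2, -3 → best response Sports.
Service C against (Originals, Sports): payoffs 3, 5, 4 → best response News.
Service C against (Originals, News): payoffs -2, 3, -5 → best response News.
Service C against (Licensed, Sports): payoffs 2, -2, 0 → best response Sports.
Service C against (Licensed, News): payoffs 2, 5, -4 → best response News.
No profile is a mutual best response for all players.

none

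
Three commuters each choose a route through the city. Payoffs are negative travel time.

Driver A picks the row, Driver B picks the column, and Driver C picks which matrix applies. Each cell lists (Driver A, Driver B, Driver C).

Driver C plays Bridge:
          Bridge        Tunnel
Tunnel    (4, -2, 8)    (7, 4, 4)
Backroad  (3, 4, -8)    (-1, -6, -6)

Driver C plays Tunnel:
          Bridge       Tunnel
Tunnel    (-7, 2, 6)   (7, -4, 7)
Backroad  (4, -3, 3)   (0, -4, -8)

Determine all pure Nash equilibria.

(Backroad, Bridge, Tunnel)

Driver A against (Bridge, Bridge): payoffs 4, 3 → best response Tunnel.
Driver A against (Bridge, Tunnel): payoffs -7, 4 → best response Backroad.
Driver A against (Tunnel, Bridge): payoffs 7, -1 → best response Tunnel.
Driver A against (Tunnel, Tunnel): payoffs 7, 0 → best response Tunnel.
Driver B against (Tunnel, Bridge): payoffs -2, 4 → best response Tunnel.
Driver B against (Tunnel, Tunnel): payoffs 2, -4 → best response Bridge.
Driver B against (Backroad, Bridge): payoffs 4, -6 → best response Bridge.
Driver B against (Backroad, Tunnel): payoffs -3, -4 → best response Bridge.
Driver C against (Tunnel, Bridge): payoffs 8, 6 → best response Bridge.
Driver C against (Tunnel, Tunnel): payoffs 4, 7 → best response Tunnel.
Driver C against (Backroad, Bridge): payoffs -8, 3 → best response Tunnel.
Driver C against (Backroad, Tunnel): payoffs -6, -8 → best response Bridge.
Mutual best responses: (Backroad, Bridge, Tunnel).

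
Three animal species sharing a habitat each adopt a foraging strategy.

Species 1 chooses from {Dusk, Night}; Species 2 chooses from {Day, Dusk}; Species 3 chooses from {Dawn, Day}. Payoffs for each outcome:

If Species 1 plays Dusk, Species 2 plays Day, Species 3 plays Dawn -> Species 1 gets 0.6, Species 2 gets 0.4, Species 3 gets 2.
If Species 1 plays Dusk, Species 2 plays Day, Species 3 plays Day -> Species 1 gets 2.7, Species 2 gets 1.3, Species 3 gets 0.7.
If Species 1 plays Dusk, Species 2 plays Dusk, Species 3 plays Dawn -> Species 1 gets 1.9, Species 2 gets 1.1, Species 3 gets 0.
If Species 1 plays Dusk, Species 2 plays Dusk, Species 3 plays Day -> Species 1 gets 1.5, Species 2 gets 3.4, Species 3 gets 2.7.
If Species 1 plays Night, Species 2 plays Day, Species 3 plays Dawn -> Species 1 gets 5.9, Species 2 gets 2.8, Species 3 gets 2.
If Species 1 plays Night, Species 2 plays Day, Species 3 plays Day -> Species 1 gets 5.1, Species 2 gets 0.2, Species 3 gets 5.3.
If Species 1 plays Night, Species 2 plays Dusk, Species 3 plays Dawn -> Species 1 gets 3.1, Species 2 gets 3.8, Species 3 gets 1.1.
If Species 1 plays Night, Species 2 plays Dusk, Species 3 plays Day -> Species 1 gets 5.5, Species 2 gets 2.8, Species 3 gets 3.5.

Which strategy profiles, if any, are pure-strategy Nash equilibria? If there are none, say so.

Species 1 against (Day, Dawn): payoffs 0.6, 5.9 → best response Night.
Species 1 against (Day, Day): payoffs 2.7, 5.1 → best response Night.
Species 1 against (Dusk, Dawn): payoffs 1.9, 3.1 → best response Night.
Species 1 against (Dusk, Day): payoffs 1.5, 5.5 → best response Night.
Species 2 against (Dusk, Dawn): payoffs 0.4, 1.1 → best response Dusk.
Species 2 against (Dusk, Day): payoffs 1.3, 3.4 → best response Dusk.
Species 2 against (Night, Dawn): payoffs 2.8, 3.8 → best response Dusk.
Species 2 against (Night, Day): payoffs 0.2, 2.8 → best response Dusk.
Species 3 against (Dusk, Day): payoffs 2, 0.7 → best response Dawn.
Species 3 against (Dusk, Dusk): payoffs 0, 2.7 → best response Day.
Species 3 against (Night, Day): payoffs 2, 5.3 → best response Day.
Species 3 against (Night, Dusk): payoffs 1.1, 3.5 → best response Day.
Mutual best responses: (Night, Dusk, Day).

Pure NE: (Night, Dusk, Day)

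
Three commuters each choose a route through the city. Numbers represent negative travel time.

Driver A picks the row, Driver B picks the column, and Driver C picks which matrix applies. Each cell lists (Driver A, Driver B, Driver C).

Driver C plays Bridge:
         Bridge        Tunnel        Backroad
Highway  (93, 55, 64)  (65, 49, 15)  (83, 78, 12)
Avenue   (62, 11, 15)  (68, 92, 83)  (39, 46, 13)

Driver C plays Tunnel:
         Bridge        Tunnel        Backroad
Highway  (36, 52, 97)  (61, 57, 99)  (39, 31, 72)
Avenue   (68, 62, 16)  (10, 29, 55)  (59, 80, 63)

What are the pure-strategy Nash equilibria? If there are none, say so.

The pure Nash equilibria are (Highway, Tunnel, Tunnel); (Avenue, Tunnel, Bridge); (Avenue, Backroad, Tunnel).

Driver A against (Bridge, Bridge): payoffs 93, 62 → best response Highway.
Driver A against (Bridge, Tunnel): payoffs 36, 68 → best response Avenue.
Driver A against (Tunnel, Bridge): payoffs 65, 68 → best response Avenue.
Driver A against (Tunnel, Tunnel): payoffs 61, 10 → best response Highway.
Driver A against (Backroad, Bridge): payoffs 83, 39 → best response Highway.
Driver A against (Backroad, Tunnel): payoffs 39, 59 → best response Avenue.
Driver B against (Highway, Bridge): payoffs 55, 49, 78 → best response Backroad.
Driver B against (Highway, Tunnel): payoffs 52, 57, 31 → best response Tunnel.
Driver B against (Avenue, Bridge): payoffs 11, 92, 46 → best response Tunnel.
Driver B against (Avenue, Tunnel): payoffs 62, 29, 80 → best response Backroad.
Driver C against (Highway, Bridge): payoffs 64, 97 → best response Tunnel.
Driver C against (Highway, Tunnel): payoffs 15, 99 → best response Tunnel.
Driver C against (Highway, Backroad): payoffs 12, 72 → best response Tunnel.
Driver C against (Avenue, Bridge): payoffs 15, 16 → best response Tunnel.
Driver C against (Avenue, Tunnel): payoffs 83, 55 → best response Bridge.
Driver C against (Avenue, Backroad): payoffs 13, 63 → best response Tunnel.
Mutual best responses: (Highway, Tunnel, Tunnel); (Avenue, Tunnel, Bridge); (Avenue, Backroad, Tunnel).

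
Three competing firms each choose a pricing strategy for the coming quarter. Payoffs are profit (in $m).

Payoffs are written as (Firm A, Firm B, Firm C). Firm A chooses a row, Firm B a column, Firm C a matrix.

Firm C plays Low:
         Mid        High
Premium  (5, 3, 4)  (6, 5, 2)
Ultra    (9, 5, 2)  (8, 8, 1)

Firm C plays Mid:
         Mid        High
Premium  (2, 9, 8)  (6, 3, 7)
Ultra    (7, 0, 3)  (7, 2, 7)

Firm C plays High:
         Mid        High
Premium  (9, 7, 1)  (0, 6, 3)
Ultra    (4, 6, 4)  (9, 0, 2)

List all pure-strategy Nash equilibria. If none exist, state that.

(Premium, Mid, Low): Firm A can switch to Ultra (5 → 9). Not NE.
(Premium, Mid, Mid): Firm A can switch to Ultra (2 → 7). Not NE.
(Premium, Mid, High): Firm C can switch to Low (1 → 4). Not NE.
(Premium, High, Low): Firm A can switch to Ultra (6 → 8). Not NE.
(Premium, High, Mid): Firm A can switch to Ultra (6 → 7). Not NE.
(Premium, High, High): Firm A can switch to Ultra (0 → 9). Not NE.
(Ultra, Mid, Low): Firm B can switch to High (5 → 8). Not NE.
(Ultra, Mid, Mid): Firm B can switch to High (0 → 2). Not NE.
(Ultra, High, Mid): Firm A gets 7, best alternative 6; Firm B gets 2, best alternative 0; Firm C gets 7, best alternative 2. No profitable deviation — NE.
(The remaining 3 profiles each have a profitable deviation by the same check.)

Pure NE: (Ultra, High, Mid)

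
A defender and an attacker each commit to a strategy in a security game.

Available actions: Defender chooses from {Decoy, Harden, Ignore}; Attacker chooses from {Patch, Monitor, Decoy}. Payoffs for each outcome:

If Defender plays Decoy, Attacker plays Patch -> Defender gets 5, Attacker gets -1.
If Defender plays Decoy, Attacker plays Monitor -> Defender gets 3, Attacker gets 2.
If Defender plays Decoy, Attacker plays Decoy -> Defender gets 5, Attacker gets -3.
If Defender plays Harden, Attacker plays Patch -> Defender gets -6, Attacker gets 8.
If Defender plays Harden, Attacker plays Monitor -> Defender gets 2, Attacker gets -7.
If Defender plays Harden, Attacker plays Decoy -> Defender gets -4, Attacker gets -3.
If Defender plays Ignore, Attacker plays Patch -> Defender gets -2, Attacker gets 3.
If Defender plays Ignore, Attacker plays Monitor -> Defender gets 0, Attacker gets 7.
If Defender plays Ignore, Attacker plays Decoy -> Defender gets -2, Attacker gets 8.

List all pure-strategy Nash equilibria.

Pure NE: (Decoy, Monitor)

Defender against Patch: payoffs 5, -6, -2 → best response Decoy.
Defender against Monitor: payoffs 3, 2, 0 → best response Decoy.
Defender against Decoy: payoffs 5, -4, -2 → best response Decoy.
Attacker against Decoy: payoffs -1, 2, -3 → best response Monitor.
Attacker against Harden: payoffs 8, -7, -3 → best response Patch.
Attacker against Ignore: payoffs 3, 7, 8 → best response Decoy.
Mutual best responses: (Decoy, Monitor).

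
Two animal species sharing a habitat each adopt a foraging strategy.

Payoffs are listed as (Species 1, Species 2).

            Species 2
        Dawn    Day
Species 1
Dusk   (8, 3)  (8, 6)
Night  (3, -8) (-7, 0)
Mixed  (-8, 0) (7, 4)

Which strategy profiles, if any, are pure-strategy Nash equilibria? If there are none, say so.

(Dusk, Day)

(Dusk, Dawn): Species 2 can switch to Day (3 → 6). Not NE.
(Dusk, Day): Species 1 gets 8, best alternative 7; Species 2 gets 6, best alternative 3. No profitable deviation — NE.
(Night, Dawn): Species 1 can switch to Dusk (3 → 8). Not NE.
(Night, Day): Species 1 can switch to Dusk (-7 → 8). Not NE.
(Mixed, Dawn): Species 1 can switch to Dusk (-8 → 8). Not NE.
(Mixed, Day): Species 1 can switch to Dusk (7 → 8). Not NE.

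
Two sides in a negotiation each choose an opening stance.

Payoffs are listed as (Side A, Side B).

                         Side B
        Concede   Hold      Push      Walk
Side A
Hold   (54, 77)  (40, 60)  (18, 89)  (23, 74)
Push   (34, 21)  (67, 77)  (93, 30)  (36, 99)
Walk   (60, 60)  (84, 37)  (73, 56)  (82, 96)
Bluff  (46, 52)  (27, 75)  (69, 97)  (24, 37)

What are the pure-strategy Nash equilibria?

Side A against Concede: payoffs 54, 34, 60, 46 → best response Walk.
Side A against Hold: payoffs 40, 67, 84, 27 → best response Walk.
Side A against Push: payoffs 18, 93, 73, 69 → best response Push.
Side A against Walk: payoffs 23, 36, 82, 24 → best response Walk.
Side B against Hold: payoffs 77, 60, 89, 74 → best response Push.
Side B against Push: payoffs 21, 77, 30, 99 → best response Walk.
Side B against Walk: payoffs 60, 37, 56, 96 → best response Walk.
Side B against Bluff: payoffs 52, 75, 97, 37 → best response Push.
Mutual best responses: (Walk, Walk).

(Walk, Walk)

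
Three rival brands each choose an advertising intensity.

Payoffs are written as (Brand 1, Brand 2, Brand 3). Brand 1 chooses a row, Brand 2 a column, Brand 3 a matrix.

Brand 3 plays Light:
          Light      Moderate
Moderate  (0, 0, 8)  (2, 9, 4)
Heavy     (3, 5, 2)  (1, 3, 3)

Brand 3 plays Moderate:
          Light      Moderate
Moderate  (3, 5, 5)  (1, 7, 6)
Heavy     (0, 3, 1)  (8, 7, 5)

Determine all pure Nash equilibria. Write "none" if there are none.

Mark each player's best response to every combination of opponents' strategies; a profile where every player is best-responding is a pure Nash equilibrium.
Brand 1 against (Light, Light): payoffs 0, 3 → best response Heavy.
Brand 1 against (Light, Moderate): payoffs 3, 0 → best response Moderate.
Brand 1 against (Moderate, Light): payoffs 2, 1 → best response Moderate.
Brand 1 against (Moderate, Moderate): payoffs 1, 8 → best response Heavy.
Brand 2 against (Moderate, Light): payoffs 0, 9 → best response Moderate.
Brand 2 against (Moderate, Moderate): payoffs 5, 7 → best response Moderate.
Brand 2 against (Heavy, Light): payoffs 5, 3 → best response Light.
Brand 2 against (Heavy, Moderate): payoffs 3, 7 → best response Moderate.
Brand 3 against (Moderate, Light): payoffs 8, 5 → best response Light.
Brand 3 against (Moderate, Moderate): payoffs 4, 6 → best response Moderate.
Brand 3 against (Heavy, Light): payoffs 2, 1 → best response Light.
Brand 3 against (Heavy, Moderate): payoffs 3, 5 → best response Moderate.
Mutual best responses: (Heavy, Light, Light); (Heavy, Moderate, Moderate).

Pure-strategy Nash equilibria: (Heavy, Light, Light) and (Heavy, Moderate, Moderate)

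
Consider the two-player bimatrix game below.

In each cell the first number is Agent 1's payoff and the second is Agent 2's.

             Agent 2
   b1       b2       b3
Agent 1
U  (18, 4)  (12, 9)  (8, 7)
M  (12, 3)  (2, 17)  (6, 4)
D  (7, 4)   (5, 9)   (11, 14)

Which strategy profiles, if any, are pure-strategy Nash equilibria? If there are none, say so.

Check each profile: it is a Nash equilibrium iff no player can strictly gain by switching unilaterally.
(U, b1): Agent 2 can switch to b2 (4 → 9). Not NE.
(U, b2): Agent 1 gets 12, best alternative 5; Agent 2 gets 9, best alternative 7. No profitable deviation — NE.
(U, b3): Agent 1 can switch to D (8 → 11). Not NE.
(M, b1): Agent 1 can switch to U (12 → 18). Not NE.
(M, b2): Agent 1 can switch to U (2 → 12). Not NE.
(M, b3): Agent 1 can switch to U (6 → 8). Not NE.
(D, b1): Agent 1 can switch to U (7 → 18). Not NE.
(D, b3): Agent 1 gets 11, best alternative 8; Agent 2 gets 14, best alternative 9. No profitable deviation — NE.
(The remaining 1 profile has a profitable deviation by the same check.)

Pure-strategy Nash equilibria: (U, b2); (D, b3)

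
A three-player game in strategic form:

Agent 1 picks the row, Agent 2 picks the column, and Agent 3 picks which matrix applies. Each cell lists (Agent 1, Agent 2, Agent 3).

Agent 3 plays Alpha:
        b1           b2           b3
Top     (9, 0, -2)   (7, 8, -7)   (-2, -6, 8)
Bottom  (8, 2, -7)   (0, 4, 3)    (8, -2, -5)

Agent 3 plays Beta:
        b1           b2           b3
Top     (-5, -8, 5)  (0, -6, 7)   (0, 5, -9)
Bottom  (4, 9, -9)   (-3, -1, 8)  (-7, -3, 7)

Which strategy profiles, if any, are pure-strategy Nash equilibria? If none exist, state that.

Agent 1 against (b1, Alpha): payoffs 9, 8 → best response Top.
Agent 1 against (b1, Beta): payoffs -5, 4 → best response Bottom.
Agent 1 against (b2, Alpha): payoffs 7, 0 → best response Top.
Agent 1 against (b2, Beta): payoffs 0, -3 → best response Top.
Agent 1 against (b3, Alpha): payoffs -2, 8 → best response Bottom.
Agent 1 against (b3, Beta): payoffs 0, -7 → best response Top.
Agent 2 against (Top, Alpha): payoffs 0, 8, -6 → best response b2.
Agent 2 against (Top, Beta): payoffs -8, -6, 5 → best response b3.
Agent 2 against (Bottom, Alpha): payoffs 2, 4, -2 → best response b2.
Agent 2 against (Bottom, Beta): payoffs 9, -1, -3 → best response b1.
Agent 3 against (Top, b1): payoffs -2, 5 → best response Beta.
Agent 3 against (Top, b2): payoffs -7, 7 → best response Beta.
Agent 3 against (Top, b3): payoffs 8, -9 → best response Alpha.
Agent 3 against (Bottom, b1): payoffs -7, -9 → best response Alpha.
Agent 3 against (Bottom, b2): payoffs 3, 8 → best response Beta.
Agent 3 against (Bottom, b3): payoffs -5, 7 → best response Beta.
No profile is a mutual best response for all players.

There is no pure-strategy Nash equilibrium.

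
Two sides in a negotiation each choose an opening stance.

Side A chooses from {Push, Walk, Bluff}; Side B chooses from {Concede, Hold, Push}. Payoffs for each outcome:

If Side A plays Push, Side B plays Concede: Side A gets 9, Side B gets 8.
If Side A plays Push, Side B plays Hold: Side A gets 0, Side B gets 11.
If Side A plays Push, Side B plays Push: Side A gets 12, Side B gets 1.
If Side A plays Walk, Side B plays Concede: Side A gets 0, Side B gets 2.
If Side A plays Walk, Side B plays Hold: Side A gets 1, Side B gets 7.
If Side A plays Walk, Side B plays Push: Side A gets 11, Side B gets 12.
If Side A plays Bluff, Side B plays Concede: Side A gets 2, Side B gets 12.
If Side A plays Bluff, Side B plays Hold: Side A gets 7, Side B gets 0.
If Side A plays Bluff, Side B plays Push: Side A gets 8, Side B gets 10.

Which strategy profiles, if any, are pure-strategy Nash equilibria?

There is no pure-strategy Nash equilibrium.

(Push, Concede): Side B can switch to Hold (8 → 11). Not NE.
(Push, Hold): Side A can switch to Walk (0 → 1). Not NE.
(Push, Push): Side B can switch to Concede (1 → 8). Not NE.
(Walk, Concede): Side A can switch to Push (0 → 9). Not NE.
(Walk, Hold): Side A can switch to Bluff (1 → 7). Not NE.
(Walk, Push): Side A can switch to Push (11 → 12). Not NE.
(The remaining 3 profiles each have a profitable deviation by the same check.)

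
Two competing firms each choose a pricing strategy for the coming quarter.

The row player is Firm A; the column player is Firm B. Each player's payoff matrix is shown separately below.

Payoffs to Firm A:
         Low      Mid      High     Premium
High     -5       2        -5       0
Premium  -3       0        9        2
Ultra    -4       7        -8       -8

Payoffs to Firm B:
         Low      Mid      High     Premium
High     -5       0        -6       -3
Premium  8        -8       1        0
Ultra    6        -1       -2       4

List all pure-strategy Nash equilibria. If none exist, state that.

Firm A against Low: payoffs -5, -3, -4 → best response Premium.
Firm A against Mid: payoffs 2, 0, 7 → best response Ultra.
Firm A against High: payoffs -5, 9, -8 → best response Premium.
Firm A against Premium: payoffs 0, 2, -8 → best response Premium.
Firm B against High: payoffs -5, 0, -6, -3 → best response Mid.
Firm B against Premium: payoffs 8, -8, 1, 0 → best response Low.
Firm B against Ultra: payoffs 6, -1, -2, 4 → best response Low.
Mutual best responses: (Premium, Low).

(Premium, Low)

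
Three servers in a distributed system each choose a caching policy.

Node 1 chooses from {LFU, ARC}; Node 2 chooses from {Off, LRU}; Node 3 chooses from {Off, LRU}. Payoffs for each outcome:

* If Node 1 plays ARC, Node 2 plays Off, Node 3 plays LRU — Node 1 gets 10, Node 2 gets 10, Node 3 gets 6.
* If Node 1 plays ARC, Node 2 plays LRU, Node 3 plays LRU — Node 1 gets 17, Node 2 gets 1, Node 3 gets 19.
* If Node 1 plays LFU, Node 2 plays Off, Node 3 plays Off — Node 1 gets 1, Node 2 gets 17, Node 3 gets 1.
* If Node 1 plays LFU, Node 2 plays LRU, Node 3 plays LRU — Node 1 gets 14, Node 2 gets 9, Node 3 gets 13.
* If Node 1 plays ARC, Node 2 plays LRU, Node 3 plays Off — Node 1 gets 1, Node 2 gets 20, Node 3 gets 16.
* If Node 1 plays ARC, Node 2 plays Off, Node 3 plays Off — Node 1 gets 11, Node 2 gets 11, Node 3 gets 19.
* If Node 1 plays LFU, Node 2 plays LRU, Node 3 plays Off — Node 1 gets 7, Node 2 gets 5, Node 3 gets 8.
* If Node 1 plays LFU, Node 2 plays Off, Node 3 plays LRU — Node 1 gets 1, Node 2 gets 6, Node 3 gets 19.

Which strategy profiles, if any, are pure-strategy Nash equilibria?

No pure-strategy Nash equilibrium.

(LFU, Off, Off): Node 1 can switch to ARC (1 → 11). Not NE.
(LFU, Off, LRU): Node 1 can switch to ARC (1 → 10). Not NE.
(LFU, LRU, Off): Node 2 can switch to Off (5 → 17). Not NE.
(LFU, LRU, LRU): Node 1 can switch to ARC (14 → 17). Not NE.
(ARC, Off, Off): Node 2 can switch to LRU (11 → 20). Not NE.
(ARC, Off, LRU): Node 3 can switch to Off (6 → 19). Not NE.
(ARC, LRU, Off): Node 1 can switch to LFU (1 → 7). Not NE.
(ARC, LRU, LRU): Node 2 can switch to Off (1 → 10). Not NE.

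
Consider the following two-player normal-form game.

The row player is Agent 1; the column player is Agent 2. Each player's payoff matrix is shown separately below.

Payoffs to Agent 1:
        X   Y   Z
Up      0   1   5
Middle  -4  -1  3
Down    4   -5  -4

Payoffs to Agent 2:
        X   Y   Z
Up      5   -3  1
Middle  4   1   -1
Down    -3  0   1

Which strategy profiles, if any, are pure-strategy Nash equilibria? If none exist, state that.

Check each profile: it is a Nash equilibrium iff no player can strictly gain by switching unilaterally.
(Up, X): Agent 1 can switch to Down (0 → 4). Not NE.
(Up, Y): Agent 2 can switch to X (-3 → 5). Not NE.
(Up, Z): Agent 2 can switch to X (1 → 5). Not NE.
(Middle, X): Agent 1 can switch to Up (-4 → 0). Not NE.
(Middle, Y): Agent 1 can switch to Up (-1 → 1). Not NE.
(Middle, Z): Agent 1 can switch to Up (3 → 5). Not NE.
(Down, X): Agent 2 can switch to Y (-3 → 0). Not NE.
(Down, Y): Agent 1 can switch to Up (-5 → 1). Not NE.
(Down, Z): Agent 1 can switch to Up (-4 → 5). Not NE.

There is no pure-strategy Nash equilibrium.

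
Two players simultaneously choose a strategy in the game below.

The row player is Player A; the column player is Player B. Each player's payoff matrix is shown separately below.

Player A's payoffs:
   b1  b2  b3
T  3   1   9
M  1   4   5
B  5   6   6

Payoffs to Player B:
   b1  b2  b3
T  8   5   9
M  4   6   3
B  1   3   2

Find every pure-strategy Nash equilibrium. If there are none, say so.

(T, b1): Player A can switch to B (3 → 5). Not NE.
(T, b2): Player A can switch to M (1 → 4). Not NE.
(T, b3): Player A gets 9, best alternative 6; Player B gets 9, best alternative 8. No profitable deviation — NE.
(M, b1): Player A can switch to T (1 → 3). Not NE.
(M, b2): Player A can switch to B (4 → 6). Not NE.
(M, b3): Player A can switch to T (5 → 9). Not NE.
(B, b1): Player B can switch to b2 (1 → 3). Not NE.
(B, b2): Player A gets 6, best alternative 4; Player B gets 3, best alternative 2. No profitable deviation — NE.
(The remaining 1 profile has a profitable deviation by the same check.)

The pure Nash equilibria are (T, b3) and (B, b2).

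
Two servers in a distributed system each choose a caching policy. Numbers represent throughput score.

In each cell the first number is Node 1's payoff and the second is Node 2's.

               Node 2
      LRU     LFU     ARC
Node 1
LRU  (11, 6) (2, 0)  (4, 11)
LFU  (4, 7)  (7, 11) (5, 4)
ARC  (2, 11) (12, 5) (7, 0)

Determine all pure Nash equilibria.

none

Node 1 against LRU: payoffs 11, 4, 2 → best response LRU.
Node 1 against LFU: payoffs 2, 7, 12 → best response ARC.
Node 1 against ARC: payoffs 4, 5, 7 → best response ARC.
Node 2 against LRU: payoffs 6, 0, 11 → best response ARC.
Node 2 against LFU: payoffs 7, 11, 4 → best response LFU.
Node 2 against ARC: payoffs 11, 5, 0 → best response LRU.
No profile is a mutual best response for all players.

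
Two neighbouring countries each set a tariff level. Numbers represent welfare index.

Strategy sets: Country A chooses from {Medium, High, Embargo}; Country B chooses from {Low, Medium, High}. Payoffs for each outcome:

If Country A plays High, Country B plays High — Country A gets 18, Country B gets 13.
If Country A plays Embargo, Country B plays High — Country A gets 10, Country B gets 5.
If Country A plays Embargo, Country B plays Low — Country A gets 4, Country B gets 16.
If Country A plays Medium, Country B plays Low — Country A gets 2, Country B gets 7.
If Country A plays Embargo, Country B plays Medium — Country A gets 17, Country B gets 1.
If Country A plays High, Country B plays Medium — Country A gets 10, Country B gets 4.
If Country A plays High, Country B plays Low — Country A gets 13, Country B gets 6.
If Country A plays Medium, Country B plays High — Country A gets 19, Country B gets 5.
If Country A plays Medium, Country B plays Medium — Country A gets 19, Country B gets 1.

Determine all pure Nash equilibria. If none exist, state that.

(Medium, Low): Country A can switch to High (2 → 13). Not NE.
(Medium, Medium): Country B can switch to Low (1 → 7). Not NE.
(Medium, High): Country B can switch to Low (5 → 7). Not NE.
(High, Low): Country B can switch to High (6 → 13). Not NE.
(High, Medium): Country A can switch to Medium (10 → 19). Not NE.
(High, High): Country A can switch to Medium (18 → 19). Not NE.
(The remaining 3 profiles each have a profitable deviation by the same check.)

This game has no pure Nash equilibrium.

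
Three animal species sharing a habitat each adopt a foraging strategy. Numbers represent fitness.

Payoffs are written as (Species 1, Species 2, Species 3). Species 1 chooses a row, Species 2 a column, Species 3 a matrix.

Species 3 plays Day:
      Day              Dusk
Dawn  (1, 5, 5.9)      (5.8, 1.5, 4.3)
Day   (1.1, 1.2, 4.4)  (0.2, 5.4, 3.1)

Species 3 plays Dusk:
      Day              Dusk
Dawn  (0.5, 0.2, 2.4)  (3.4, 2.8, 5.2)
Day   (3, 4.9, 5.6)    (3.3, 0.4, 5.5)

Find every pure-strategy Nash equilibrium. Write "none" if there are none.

Check each profile: it is a Nash equilibrium iff no player can strictly gain by switching unilaterally.
(Dawn, Day, Day): Species 1 can switch to Day (1 → 1.1). Not NE.
(Dawn, Day, Dusk): Species 1 can switch to Day (0.5 → 3). Not NE.
(Dawn, Dusk, Day): Species 2 can switch to Day (1.5 → 5). Not NE.
(Dawn, Dusk, Dusk): Species 1 gets 3.4, best alternative 3.3; Species 2 gets 2.8, best alternative 0.2; Species 3 gets 5.2, best alternative 4.3. No profitable deviation — NE.
(Day, Day, Day): Species 2 can switch to Dusk (1.2 → 5.4). Not NE.
(Day, Day, Dusk): Species 1 gets 3, best alternative 0.5; Species 2 gets 4.9, best alternative 0.4; Species 3 gets 5.6, best alternative 4.4. No profitable deviation — NE.
(Day, Dusk, Day): Species 1 can switch to Dawn (0.2 → 5.8). Not NE.
(Day, Dusk, Dusk): Species 1 can switch to Dawn (3.3 → 3.4). Not NE.

Pure-strategy Nash equilibria: (Dawn, Dusk, Dusk); (Day, Day, Dusk)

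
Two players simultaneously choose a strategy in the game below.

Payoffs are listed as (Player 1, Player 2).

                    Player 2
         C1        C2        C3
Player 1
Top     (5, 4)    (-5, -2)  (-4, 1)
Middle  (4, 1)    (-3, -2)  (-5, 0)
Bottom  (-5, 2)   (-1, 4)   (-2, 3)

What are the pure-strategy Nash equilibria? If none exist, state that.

(Top, C1): Player 1 gets 5, best alternative 4; Player 2 gets 4, best alternative 1. No profitable deviation — NE.
(Top, C2): Player 1 can switch to Middle (-5 → -3). Not NE.
(Top, C3): Player 1 can switch to Bottom (-4 → -2). Not NE.
(Middle, C1): Player 1 can switch to Top (4 → 5). Not NE.
(Middle, C2): Player 1 can switch to Bottom (-3 → -1). Not NE.
(Middle, C3): Player 1 can switch to Top (-5 → -4). Not NE.
(Bottom, C1): Player 1 can switch to Top (-5 → 5). Not NE.
(Bottom, C2): Player 1 gets -1, best alternative -3; Player 2 gets 4, best alternative 3. No profitable deviation — NE.
(Bottom, C3): Player 2 can switch to C2 (3 → 4). Not NE.

(Top, C1), (Bottom, C2)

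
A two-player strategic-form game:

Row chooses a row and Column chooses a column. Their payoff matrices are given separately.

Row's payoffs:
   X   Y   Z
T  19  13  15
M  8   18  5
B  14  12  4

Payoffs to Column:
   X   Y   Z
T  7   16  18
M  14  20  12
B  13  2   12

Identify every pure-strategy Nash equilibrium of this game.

(T, X): Column can switch to Y (7 → 16). Not NE.
(T, Y): Row can switch to M (13 → 18). Not NE.
(T, Z): Row gets 15, best alternative 5; Column gets 18, best alternative 16. No profitable deviation — NE.
(M, X): Row can switch to T (8 → 19). Not NE.
(M, Y): Row gets 18, best alternative 13; Column gets 20, best alternative 14. No profitable deviation — NE.
(M, Z): Row can switch to T (5 → 15). Not NE.
(B, X): Row can switch to T (14 → 19). Not NE.
(B, Y): Row can switch to T (12 → 13). Not NE.
(B, Z): Row can switch to T (4 → 15). Not NE.

(T, Z) and (M, Y)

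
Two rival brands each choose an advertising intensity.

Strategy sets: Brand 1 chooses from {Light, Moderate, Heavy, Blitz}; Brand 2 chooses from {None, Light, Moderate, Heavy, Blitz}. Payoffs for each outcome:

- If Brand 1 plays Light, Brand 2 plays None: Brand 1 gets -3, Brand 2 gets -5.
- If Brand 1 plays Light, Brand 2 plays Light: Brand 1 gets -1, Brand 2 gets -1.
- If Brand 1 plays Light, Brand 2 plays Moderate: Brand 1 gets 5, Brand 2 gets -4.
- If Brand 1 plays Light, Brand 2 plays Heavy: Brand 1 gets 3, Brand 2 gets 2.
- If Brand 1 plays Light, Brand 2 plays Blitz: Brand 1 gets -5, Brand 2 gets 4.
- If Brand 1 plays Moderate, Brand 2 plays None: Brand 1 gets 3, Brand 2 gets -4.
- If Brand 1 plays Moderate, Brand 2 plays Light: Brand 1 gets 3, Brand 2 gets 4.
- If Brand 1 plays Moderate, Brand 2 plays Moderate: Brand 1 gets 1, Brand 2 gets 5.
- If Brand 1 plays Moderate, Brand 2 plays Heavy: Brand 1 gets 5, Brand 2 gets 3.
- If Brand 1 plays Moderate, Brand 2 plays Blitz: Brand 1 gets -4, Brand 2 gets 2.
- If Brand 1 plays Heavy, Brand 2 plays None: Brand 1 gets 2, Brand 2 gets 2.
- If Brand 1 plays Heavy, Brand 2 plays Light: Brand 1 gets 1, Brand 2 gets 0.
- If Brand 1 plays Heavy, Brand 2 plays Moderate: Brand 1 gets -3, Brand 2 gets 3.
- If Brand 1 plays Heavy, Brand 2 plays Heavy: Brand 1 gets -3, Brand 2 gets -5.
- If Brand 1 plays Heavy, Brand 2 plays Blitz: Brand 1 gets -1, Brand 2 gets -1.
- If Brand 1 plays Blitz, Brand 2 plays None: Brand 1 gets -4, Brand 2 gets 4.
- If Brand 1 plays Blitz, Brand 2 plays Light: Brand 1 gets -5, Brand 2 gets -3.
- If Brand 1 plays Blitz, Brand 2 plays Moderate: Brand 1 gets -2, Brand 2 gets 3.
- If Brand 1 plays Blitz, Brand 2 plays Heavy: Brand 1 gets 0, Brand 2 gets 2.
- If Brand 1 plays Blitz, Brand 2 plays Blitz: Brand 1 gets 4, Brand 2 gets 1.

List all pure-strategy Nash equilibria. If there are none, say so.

(Light, None): Brand 1 can switch to Moderate (-3 → 3). Not NE.
(Light, Light): Brand 1 can switch to Moderate (-1 → 3). Not NE.
(Light, Moderate): Brand 2 can switch to Light (-4 → -1). Not NE.
(Light, Heavy): Brand 1 can switch to Moderate (3 → 5). Not NE.
(Light, Blitz): Brand 1 can switch to Moderate (-5 → -4). Not NE.
(Moderate, None): Brand 2 can switch to Light (-4 → 4). Not NE.
(Moderate, Light): Brand 2 can switch to Moderate (4 → 5). Not NE.
(Moderate, Moderate): Brand 1 can switch to Light (1 → 5). Not NE.
(The remaining 12 profiles each have a profitable deviation by the same check.)

This game has no pure Nash equilibrium.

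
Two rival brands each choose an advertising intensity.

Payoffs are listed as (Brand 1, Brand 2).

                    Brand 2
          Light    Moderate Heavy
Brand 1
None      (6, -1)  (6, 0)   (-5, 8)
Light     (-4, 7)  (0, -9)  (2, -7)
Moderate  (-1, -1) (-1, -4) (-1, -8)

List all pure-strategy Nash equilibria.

No pure-strategy Nash equilibrium.

Brand 1 against Light: payoffs 6, -4, -1 → best response None.
Brand 1 against Moderate: payoffs 6, 0, -1 → best response None.
Brand 1 against Heavy: payoffs -5, 2, -1 → best response Light.
Brand 2 against None: payoffs -1, 0, 8 → best response Heavy.
Brand 2 against Light: payoffs 7, -9, -7 → best response Light.
Brand 2 against Moderate: payoffs -1, -4, -8 → best response Light.
No profile is a mutual best response for all players.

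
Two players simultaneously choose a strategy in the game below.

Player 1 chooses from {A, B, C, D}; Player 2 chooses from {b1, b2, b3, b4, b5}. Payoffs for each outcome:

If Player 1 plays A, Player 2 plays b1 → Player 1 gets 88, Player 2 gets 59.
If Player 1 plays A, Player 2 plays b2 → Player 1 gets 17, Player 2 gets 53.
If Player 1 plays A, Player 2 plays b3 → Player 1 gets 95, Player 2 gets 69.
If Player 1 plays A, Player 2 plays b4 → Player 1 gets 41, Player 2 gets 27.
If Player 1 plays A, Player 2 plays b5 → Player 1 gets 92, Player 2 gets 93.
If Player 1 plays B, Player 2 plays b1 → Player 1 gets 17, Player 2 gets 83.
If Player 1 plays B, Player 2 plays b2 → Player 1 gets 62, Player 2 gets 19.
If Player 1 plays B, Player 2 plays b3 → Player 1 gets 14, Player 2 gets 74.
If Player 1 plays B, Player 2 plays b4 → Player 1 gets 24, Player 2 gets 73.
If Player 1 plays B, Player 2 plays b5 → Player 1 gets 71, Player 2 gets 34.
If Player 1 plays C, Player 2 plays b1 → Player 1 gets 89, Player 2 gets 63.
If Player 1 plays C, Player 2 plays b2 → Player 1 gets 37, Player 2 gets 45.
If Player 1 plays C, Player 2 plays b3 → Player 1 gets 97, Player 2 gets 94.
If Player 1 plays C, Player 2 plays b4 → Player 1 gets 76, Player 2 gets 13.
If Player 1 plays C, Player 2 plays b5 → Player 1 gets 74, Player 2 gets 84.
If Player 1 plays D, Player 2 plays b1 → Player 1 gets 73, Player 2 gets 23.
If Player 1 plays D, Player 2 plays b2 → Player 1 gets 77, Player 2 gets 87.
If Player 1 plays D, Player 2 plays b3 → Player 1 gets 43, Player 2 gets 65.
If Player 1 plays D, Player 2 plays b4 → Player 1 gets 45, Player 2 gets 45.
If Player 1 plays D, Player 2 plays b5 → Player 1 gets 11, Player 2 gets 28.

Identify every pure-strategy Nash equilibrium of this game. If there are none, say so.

(A, b5); (C, b3); (D, b2)

Player 1 against b1: payoffs 88, 17, 89, 73 → best response C.
Player 1 against b2: payoffs 17, 62, 37, 77 → best response D.
Player 1 against b3: payoffs 95, 14, 97, 43 → best response C.
Player 1 against b4: payoffs 41, 24, 76, 45 → best response C.
Player 1 against b5: payoffs 92, 71, 74, 11 → best response A.
Player 2 against A: payoffs 59, 53, 69, 27, 93 → best response b5.
Player 2 against B: payoffs 83, 19, 74, 73, 34 → best response b1.
Player 2 against C: payoffs 63, 45, 94, 13, 84 → best response b3.
Player 2 against D: payoffs 23, 87, 65, 45, 28 → best response b2.
Mutual best responses: (A, b5); (C, b3); (D, b2).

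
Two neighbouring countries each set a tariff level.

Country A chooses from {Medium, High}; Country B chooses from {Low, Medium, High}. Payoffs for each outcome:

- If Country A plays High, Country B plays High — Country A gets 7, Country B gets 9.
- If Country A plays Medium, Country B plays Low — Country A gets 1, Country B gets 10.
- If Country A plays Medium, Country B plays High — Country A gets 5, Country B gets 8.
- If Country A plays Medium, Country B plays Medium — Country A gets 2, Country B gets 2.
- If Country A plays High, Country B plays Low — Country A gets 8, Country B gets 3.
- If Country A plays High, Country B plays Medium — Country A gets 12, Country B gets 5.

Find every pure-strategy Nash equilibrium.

(Medium, Low): Country A can switch to High (1 → 8). Not NE.
(Medium, Medium): Country A can switch to High (2 → 12). Not NE.
(Medium, High): Country A can switch to High (5 → 7). Not NE.
(High, Low): Country B can switch to Medium (3 → 5). Not NE.
(High, Medium): Country B can switch to High (5 → 9). Not NE.
(High, High): Country A gets 7, best alternative 5; Country B gets 9, best alternative 5. No profitable deviation — NE.

(High, High)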